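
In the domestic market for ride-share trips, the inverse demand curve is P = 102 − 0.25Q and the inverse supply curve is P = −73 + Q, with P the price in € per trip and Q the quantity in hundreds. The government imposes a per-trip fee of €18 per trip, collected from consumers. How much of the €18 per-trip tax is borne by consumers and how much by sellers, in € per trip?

Consumers bear €3.6 per trip; sellers bear €14.4 per trip.

Rewrite in direct form: Qd = 408 − 4P and Qs = P + 73.
Before the tax: set 408 − 4P = P + 73 → P* = €67, Q* = 140.
With the tax collected from consumers, demand (in seller-price terms) shifts: Qd = 408 − 4(P + 18).
New equilibrium: consumers pay €70.6, sellers receive €52.6, Q = 125.6. (Wedge: Pb − Ps = 18.)
Burden on consumers: €3.6; on sellers: €14.4. (They sum to €18.)
The less price-elastic side of the market bears the larger share of a per-unit tax.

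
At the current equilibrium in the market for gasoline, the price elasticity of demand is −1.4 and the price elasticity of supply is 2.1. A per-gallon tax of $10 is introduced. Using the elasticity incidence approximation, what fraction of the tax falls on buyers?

Incidence ratio: buyers' share ≈ εs / (εs + |εd|) = 2.1 / (2.1 + 1.4) = 0.6.
Supply is the more elastic side, so buyers bear the larger share.

Buyers' share ≈ 0.6.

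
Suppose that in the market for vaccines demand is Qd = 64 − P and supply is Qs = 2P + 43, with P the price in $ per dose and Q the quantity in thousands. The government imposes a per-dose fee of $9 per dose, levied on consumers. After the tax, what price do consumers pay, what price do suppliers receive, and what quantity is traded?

Before the tax: set 64 − P = 2P + 43 → P* = $7, Q* = 57.
With the tax collected from consumers, demand (in seller-price terms) shifts: Qd = 64 − (P + 9).
New equilibrium: consumers pay $13, suppliers receive $4, Q = 51. (Wedge: Pb − Ps = 9.)
The less price-elastic side of the market bears the larger share of a per-unit tax.

Consumers pay $13; suppliers receive $4; quantity = 51.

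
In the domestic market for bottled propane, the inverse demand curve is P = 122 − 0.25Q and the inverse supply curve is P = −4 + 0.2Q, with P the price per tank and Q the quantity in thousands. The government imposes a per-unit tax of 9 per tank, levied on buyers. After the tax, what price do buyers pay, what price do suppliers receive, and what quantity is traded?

Buyers pay 57; suppliers receive 48; quantity = 260.

Inverting to Q(P) form: Qd = 488 − 4P; Qs = 5P + 20.
Without the tax, 488 − 4P = 5P + 20 gives 9P = 468, so P* = 52 and Q* = 280.
With the tax collected from buyers, demand (in seller-price terms) shifts: Qd = 488 − 4(P + 9).
Solving gives Q = 260 with buyers paying 57 and suppliers receiving 48 (the 9 wedge).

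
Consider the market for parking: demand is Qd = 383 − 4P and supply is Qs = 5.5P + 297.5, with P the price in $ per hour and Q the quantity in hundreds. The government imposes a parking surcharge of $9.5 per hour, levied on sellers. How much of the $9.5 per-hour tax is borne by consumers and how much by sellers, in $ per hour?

Before the tax: set 383 − 4P = 5.5P + 297.5 → P* = $9, Q* = 347.
With the tax collected from sellers, supply shifts: Qs = 5.5(P − 9.5) + 297.5.
New equilibrium: consumers pay $14.5, sellers receive $5, Q = 325. (Wedge: Pb − Ps = 9.5.)
Burden on consumers: $5.5; on sellers: $4. (They sum to $9.5.)
The less price-elastic side of the market bears the larger share of a per-unit tax.

Consumers bear $5.5 per hour; sellers bear $4 per hour.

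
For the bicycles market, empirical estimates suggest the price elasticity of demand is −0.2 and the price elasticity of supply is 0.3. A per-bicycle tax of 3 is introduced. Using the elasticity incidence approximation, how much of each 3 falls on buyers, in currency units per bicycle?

Buyers bear ≈ 1.8 per bicycle.

Incidence ratio: buyers' share ≈ εs / (εs + |εd|) = 0.3 / (0.3 + 0.2) = 0.6.
So buyers bear ≈ 0.6 × 3 = 1.8; suppliers bear 1.2.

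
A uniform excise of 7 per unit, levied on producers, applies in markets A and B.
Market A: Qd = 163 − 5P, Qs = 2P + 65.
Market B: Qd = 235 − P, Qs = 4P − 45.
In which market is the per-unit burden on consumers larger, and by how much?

Market A: pre-tax P* = 14, Q* = 93; post-tax Q = 83; per-unit burden on consumers = 2.
Market B: pre-tax P* = 56, Q* = 179; post-tax Q = 173.4; per-unit burden on consumers = 5.6.
Difference: 2 vs 5.6 → market B is larger by 3.6.

Market B, by 3.6.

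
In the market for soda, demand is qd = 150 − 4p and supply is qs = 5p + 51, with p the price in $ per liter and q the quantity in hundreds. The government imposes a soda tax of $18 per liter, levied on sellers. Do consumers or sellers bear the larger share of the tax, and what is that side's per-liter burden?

Before the tax: set 150 − 4p = 5p + 51 → p* = $11, q* = 106.
With the tax collected from sellers, supply shifts: qs = 5(p − 18) + 51.
New equilibrium: consumers pay $21, sellers receive $3, q = 66. (Wedge: pb − ps = 18.)
Per-liter burden: consumers $10, sellers $8.
Consumers take the larger share because demand is less price-elastic here (demand slope 4 vs supply slope 5).

Consumers bear the larger share: $10 per liter.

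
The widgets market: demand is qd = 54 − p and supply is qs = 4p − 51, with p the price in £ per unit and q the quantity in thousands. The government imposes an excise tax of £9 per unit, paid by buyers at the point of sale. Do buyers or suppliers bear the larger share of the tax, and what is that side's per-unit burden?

Buyers bear the larger share: £7.2 per unit.

Without the tax, 54 − p = 4p − 51 gives 5p = 105, so p* = £21 and q* = 33.
With the tax collected from buyers, demand (in seller-price terms) shifts: qd = 54 − (p + 9).
Solving gives q = 25.8 with buyers paying £28.2 and suppliers receiving £19.2 (the £9 wedge).
Per-unit burden: buyers £7.2, suppliers £1.8.
Buyers take the larger share because demand is less price-elastic here (demand slope 1 vs supply slope 4).
The less price-elastic side of the market bears the larger share of a per-unit tax.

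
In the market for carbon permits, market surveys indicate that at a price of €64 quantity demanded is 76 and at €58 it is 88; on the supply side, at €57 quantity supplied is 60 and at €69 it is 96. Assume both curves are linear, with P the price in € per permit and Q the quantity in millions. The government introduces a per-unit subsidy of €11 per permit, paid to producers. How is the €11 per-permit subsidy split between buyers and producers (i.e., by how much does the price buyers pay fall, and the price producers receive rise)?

Buyers gain €6.6 per permit; producers gain €4.4 per permit.

Demand slope: (88 − 76)/(58 − 64) = -2, so Qd = 204 − 2P.
Supply slope: (96 − 60)/(69 − 57) = 3, so Qs = 3P − 111.
Without the subsidy, 204 − 2P = 3P − 111 gives 5P = 315, so P* = €63 and Q* = 78.
With a per-unit subsidy paid to producers, each receives P + 11 per unit sold, so supply becomes Qs = 3(P + 11) − 111.
Solving gives Q = 91.2 with buyers paying €56.4 and producers receiving €67.4 (the €11 wedge).
Gain to buyers: €6.6; to producers: €4.4. (They sum to €11.)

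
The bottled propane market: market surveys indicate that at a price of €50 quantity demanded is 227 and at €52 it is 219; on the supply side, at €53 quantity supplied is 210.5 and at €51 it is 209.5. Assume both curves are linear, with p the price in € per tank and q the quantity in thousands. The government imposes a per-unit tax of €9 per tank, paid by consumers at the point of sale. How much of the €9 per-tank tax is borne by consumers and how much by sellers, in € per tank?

Consumers bear €1 per tank; sellers bear €8 per tank.

Demand slope: (219 − 227)/(52 − 50) = -4, so qd = 427 − 4p.
Supply slope: (209.5 − 210.5)/(51 − 53) = 0.5, so qs = 0.5p + 184.
Without the tax, 427 − 4p = 0.5p + 184 gives 4.5p = 243, so p* = €54 and q* = 211.
With the tax collected from consumers, demand (in seller-price terms) shifts: qd = 427 − 4(p + 9).
Solving gives q = 207 with consumers paying €55 and sellers receiving €46 (the €9 wedge).
Burden on consumers: €1; on sellers: €8. (They sum to €9.)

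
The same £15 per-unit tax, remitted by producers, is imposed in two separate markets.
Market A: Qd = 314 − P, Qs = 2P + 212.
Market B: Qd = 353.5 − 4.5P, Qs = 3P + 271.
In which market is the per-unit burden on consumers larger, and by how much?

Market A, by £4.

Market A: pre-tax P* = £34, Q* = 280; post-tax Q = 270; per-unit burden on consumers = £10.
Market B: pre-tax P* = £11, Q* = 304; post-tax Q = 277; per-unit burden on consumers = £6.
Difference: £10 vs £6 → market A is larger by £4.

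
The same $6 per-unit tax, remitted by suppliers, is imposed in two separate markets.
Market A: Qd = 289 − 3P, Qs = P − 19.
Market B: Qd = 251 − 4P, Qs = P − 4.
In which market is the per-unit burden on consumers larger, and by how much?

Market A, by $0.3.

Market A: pre-tax P* = $77, Q* = 58; post-tax Q = 53.5; per-unit burden on consumers = $1.5.
Market B: pre-tax P* = $51, Q* = 47; post-tax Q = 42.2; per-unit burden on consumers = $1.2.
Difference: $1.5 vs $1.2 → market A is larger by $0.3.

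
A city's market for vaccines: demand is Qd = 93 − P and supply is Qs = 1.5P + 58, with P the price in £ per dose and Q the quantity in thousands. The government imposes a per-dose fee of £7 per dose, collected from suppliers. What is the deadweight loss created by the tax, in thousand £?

Before the tax: set 93 − P = 1.5P + 58 → P* = £14, Q* = 79.
With the tax collected from suppliers, supply shifts: Qs = 1.5(P − 7) + 58.
New equilibrium: buyers pay £18.2, suppliers receive £11.2, Q = 74.8. (Wedge: Pb − Ps = 7.)
Quantity falls by |ΔQ| = |79 − 74.8| = 4.2.
DWL = ½ · t · |ΔQ| = ½ · 7 · 4.2 = £14.7.

Deadweight loss = £14.7 thousand.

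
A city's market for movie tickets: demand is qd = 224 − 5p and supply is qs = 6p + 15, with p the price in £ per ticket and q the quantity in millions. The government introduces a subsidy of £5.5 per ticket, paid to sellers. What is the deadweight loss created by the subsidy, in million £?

Before the subsidy: set 224 − 5p = 6p + 15 → p* = £19, q* = 129.
With a per-unit subsidy paid to sellers, each receives p + 5.5 per unit sold, so supply becomes qs = 6(p + 5.5) + 15.
Solving gives q = 144 with buyers paying £16 and sellers receiving £21.5 (the £5.5 wedge).
Quantity rises by |ΔQ| = |129 − 144| = 15.
DWL = ½ · t · |ΔQ| = ½ · 5.5 · 15 = £41.25.

Deadweight loss = £41.25 million.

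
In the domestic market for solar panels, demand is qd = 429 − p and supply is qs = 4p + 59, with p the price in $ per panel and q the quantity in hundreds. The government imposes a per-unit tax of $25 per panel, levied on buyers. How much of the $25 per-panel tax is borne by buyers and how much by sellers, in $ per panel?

Buyers bear $20 per panel; sellers bear $5 per panel.

Before the tax: set 429 − p = 4p + 59 → p* = $74, q* = 355.
With the tax collected from buyers, demand (in seller-price terms) shifts: qd = 429 − (p + 25).
Solving gives q = 335 with buyers paying $94 and sellers receiving $69 (the $25 wedge).
Burden on buyers: $20; on sellers: $5. (They sum to $25.)
The less price-elastic side of the market bears the larger share of a per-unit tax.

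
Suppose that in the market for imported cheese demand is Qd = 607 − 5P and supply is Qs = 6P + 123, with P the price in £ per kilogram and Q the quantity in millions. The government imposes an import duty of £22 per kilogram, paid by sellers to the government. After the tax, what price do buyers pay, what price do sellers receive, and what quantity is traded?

Before the tax: set 607 − 5P = 6P + 123 → P* = £44, Q* = 387.
With the tax collected from sellers, supply shifts: Qs = 6(P − 22) + 123.
New equilibrium: buyers pay £56, sellers receive £34, Q = 327. (Wedge: Pb − Ps = 22.)
The less price-elastic side of the market bears the larger share of a per-unit tax.

Buyers pay £56; sellers receive £34; quantity = 327.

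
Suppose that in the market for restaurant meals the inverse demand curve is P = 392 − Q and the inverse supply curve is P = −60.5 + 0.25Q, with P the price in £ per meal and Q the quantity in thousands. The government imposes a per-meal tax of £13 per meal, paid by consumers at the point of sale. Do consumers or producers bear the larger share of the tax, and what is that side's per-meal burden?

Consumers bear the larger share: £10.4 per meal.

Inverting to Q(P) form: Qd = 392 − P; Qs = 4P + 242.
Without the tax, 392 − P = 4P + 242 gives 5P = 150, so P* = £30 and Q* = 362.
With the tax collected from consumers, demand (in seller-price terms) shifts: Qd = 392 − (P + 13).
New equilibrium: consumers pay £40.4, producers receive £27.4, Q = 351.6. (Wedge: Pb − Ps = 13.)
Per-meal burden: consumers £10.4, producers £2.6.
Consumers take the larger share because demand is less price-elastic here (demand slope 1 vs supply slope 4).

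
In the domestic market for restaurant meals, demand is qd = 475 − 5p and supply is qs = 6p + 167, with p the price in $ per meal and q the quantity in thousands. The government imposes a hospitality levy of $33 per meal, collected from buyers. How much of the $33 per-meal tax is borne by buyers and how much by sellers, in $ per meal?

Before the tax: set 475 − 5p = 6p + 167 → p* = $28, q* = 335.
With the tax collected from buyers, demand (in seller-price terms) shifts: qd = 475 − 5(p + 33).
Solving gives q = 245 with buyers paying $46 and sellers receiving $13 (the $33 wedge).
Burden on buyers: $18; on sellers: $15. (They sum to $33.)
The less price-elastic side of the market bears the larger share of a per-unit tax.

Buyers bear $18 per meal; sellers bear $15 per meal.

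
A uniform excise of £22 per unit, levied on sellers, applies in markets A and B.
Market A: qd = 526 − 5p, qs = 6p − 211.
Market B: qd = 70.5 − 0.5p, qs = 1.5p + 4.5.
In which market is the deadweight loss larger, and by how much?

Market A, by £569.25.

Market A: pre-tax p* = £67, q* = 191; post-tax q = 131; deadweight loss = £660.
Market B: pre-tax p* = £33, q* = 54; post-tax q = 45.75; deadweight loss = £90.75.
Difference: £660 vs £90.75 → market A is larger by £569.25.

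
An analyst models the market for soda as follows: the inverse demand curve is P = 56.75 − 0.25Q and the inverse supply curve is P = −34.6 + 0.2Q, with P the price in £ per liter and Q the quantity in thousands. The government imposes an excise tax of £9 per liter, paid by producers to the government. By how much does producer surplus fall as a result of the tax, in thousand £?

Producer surplus falls by £772 thousand.

Inverting to Q(P) form: Qd = 227 − 4P; Qs = 5P + 173.
Before the tax: set 227 − 4P = 5P + 173 → P* = £6, Q* = 203.
With the tax collected from producers, supply shifts: Qs = 5(P − 9) + 173.
Solving gives Q = 183 with consumers paying £11 and producers receiving £2 (the £9 wedge).
ΔPS is the trapezoid between Q = 183 and Q = 203 of height £4: ½ · (203 + 183) · 4 = £772.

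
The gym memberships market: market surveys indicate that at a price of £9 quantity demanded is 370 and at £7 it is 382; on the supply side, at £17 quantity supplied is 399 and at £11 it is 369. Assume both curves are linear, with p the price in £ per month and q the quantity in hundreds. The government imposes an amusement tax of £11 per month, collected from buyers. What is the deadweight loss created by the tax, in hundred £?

Demand slope: (382 − 370)/(7 − 9) = -6, so qd = 424 − 6p.
Supply slope: (369 − 399)/(11 − 17) = 5, so qs = 5p + 314.
Before the tax: set 424 − 6p = 5p + 314 → p* = £10, q* = 364.
With the tax collected from buyers, demand (in seller-price terms) shifts: qd = 424 − 6(p + 11).
Solving gives q = 334 with buyers paying £15 and suppliers receiving £4 (the £11 wedge).
Quantity falls by |ΔQ| = |364 − 334| = 30.
DWL = ½ · t · |ΔQ| = ½ · 11 · 30 = £165.

Deadweight loss = £165 hundred.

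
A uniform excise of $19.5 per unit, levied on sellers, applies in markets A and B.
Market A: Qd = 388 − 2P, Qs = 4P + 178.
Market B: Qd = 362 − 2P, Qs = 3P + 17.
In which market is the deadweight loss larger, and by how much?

Market A: pre-tax P* = $35, Q* = 318; post-tax Q = 292; deadweight loss = $253.5.
Market B: pre-tax P* = $69, Q* = 224; post-tax Q = 200.6; deadweight loss = $228.15.
Difference: $253.5 vs $228.15 → market A is larger by $25.35.

Market A, by $25.35.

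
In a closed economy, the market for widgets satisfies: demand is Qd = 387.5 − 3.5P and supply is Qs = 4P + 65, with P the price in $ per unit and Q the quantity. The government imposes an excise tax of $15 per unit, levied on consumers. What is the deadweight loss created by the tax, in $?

Before the tax: set 387.5 − 3.5P = 4P + 65 → P* = $43, Q* = 237.
With the tax collected from consumers, demand (in seller-price terms) shifts: Qd = 387.5 − 3.5(P + 15).
Solving gives Q = 209 with consumers paying $51 and sellers receiving $36 (the $15 wedge).
Quantity falls by |ΔQ| = |237 − 209| = 28.
DWL = ½ · t · |ΔQ| = ½ · 15 · 28 = $210.

Deadweight loss = $210.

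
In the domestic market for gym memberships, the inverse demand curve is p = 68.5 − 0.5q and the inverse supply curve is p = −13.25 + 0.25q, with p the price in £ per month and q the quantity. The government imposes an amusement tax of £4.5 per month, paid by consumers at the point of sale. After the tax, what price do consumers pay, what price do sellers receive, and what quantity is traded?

Inverting to q(p) form: qd = 137 − 2p; qs = 4p + 53.
Without the tax, 137 − 2p = 4p + 53 gives 6p = 84, so p* = £14 and q* = 109.
With the tax collected from consumers, demand (in seller-price terms) shifts: qd = 137 − 2(p + 4.5).
Solving gives q = 103 with consumers paying £17 and sellers receiving £12.5 (the £4.5 wedge).

Consumers pay £17; sellers receive £12.5; quantity = 103.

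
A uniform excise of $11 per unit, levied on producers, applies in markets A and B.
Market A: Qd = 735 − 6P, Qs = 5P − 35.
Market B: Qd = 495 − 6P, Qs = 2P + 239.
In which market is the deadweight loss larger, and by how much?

Market A: pre-tax P* = $70, Q* = 315; post-tax Q = 285; deadweight loss = $165.
Market B: pre-tax P* = $32, Q* = 303; post-tax Q = 286.5; deadweight loss = $90.75.
Difference: $165 vs $90.75 → market A is larger by $74.25.

Market A, by $74.25.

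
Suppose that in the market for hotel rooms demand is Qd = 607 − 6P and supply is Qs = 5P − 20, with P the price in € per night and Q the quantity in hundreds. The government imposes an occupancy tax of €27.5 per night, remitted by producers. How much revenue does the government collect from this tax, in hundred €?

Before the tax: set 607 − 6P = 5P − 20 → P* = €57, Q* = 265.
With the tax collected from producers, supply shifts: Qs = 5(P − 27.5) − 20.
New equilibrium: buyers pay €69.5, producers receive €42, Q = 190. (Wedge: Pb − Ps = 27.5.)
Revenue = t · Q = 27.5 · 190 = €5225.

Tax revenue = €5225 hundred.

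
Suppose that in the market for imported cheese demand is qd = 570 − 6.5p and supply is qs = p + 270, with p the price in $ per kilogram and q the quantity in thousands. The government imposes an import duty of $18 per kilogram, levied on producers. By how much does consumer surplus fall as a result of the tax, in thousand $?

Before the tax: set 570 − 6.5p = p + 270 → p* = $40, q* = 310.
With the tax collected from producers, supply shifts: qs = (p − 18) + 270.
New equilibrium: consumers pay $42.4, producers receive $24.4, q = 294.4. (Wedge: pb − ps = 18.)
ΔCS is the trapezoid between Q = 294.4 and Q = 310 of height $2.4: ½ · (310 + 294.4) · 2.4 = $725.28.

Consumer surplus falls by $725.28 thousand.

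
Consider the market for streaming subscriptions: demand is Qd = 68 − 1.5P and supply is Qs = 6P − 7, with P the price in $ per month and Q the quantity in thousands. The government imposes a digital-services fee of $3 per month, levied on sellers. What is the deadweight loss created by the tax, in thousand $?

Without the tax, 68 − 1.5P = 6P − 7 gives 7.5P = 75, so P* = $10 and Q* = 53.
With the tax collected from sellers, supply shifts: Qs = 6(P − 3) − 7.
New equilibrium: buyers pay $12.4, sellers receive $9.4, Q = 49.4. (Wedge: Pb − Ps = 3.)
Quantity falls by |ΔQ| = |53 − 49.4| = 3.6.
DWL = ½ · t · |ΔQ| = ½ · 3 · 3.6 = $5.4.

Deadweight loss = $5.4 thousand.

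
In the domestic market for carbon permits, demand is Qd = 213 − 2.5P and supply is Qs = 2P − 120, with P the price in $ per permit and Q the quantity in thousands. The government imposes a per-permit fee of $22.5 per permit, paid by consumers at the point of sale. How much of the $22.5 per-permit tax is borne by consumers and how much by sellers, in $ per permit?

Before the tax: set 213 − 2.5P = 2P − 120 → P* = $74, Q* = 28.
With the tax collected from consumers, demand (in seller-price terms) shifts: Qd = 213 − 2.5(P + 22.5).
New equilibrium: consumers pay $84, sellers receive $61.5, Q = 3. (Wedge: Pb − Ps = 22.5.)
Burden on consumers: $10; on sellers: $12.5. (They sum to $22.5.)
The less price-elastic side of the market bears the larger share of a per-unit tax.

Consumers bear $10 per permit; sellers bear $12.5 per permit.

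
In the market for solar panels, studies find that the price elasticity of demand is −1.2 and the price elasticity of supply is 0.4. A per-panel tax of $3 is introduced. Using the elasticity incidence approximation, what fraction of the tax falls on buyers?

Incidence ratio: buyers' share ≈ εs / (εs + |εd|) = 0.4 / (0.4 + 1.2) = 0.25.
Supply is the less elastic side, so buyers bear the smaller share.

Buyers' share ≈ 0.25.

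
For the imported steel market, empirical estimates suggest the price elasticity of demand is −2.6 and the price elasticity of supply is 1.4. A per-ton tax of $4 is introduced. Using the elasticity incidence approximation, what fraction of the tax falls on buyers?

Buyers' share ≈ 0.35.

Incidence ratio: buyers' share ≈ εs / (εs + |εd|) = 1.4 / (1.4 + 2.6) = 0.35.
Supply is the less elastic side, so buyers bear the smaller share.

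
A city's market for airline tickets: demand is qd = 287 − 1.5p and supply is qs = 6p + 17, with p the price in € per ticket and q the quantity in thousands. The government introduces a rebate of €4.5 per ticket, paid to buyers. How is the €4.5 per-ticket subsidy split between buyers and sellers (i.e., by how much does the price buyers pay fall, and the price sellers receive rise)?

Without the subsidy, 287 − 1.5p = 6p + 17 gives 7.5p = 270, so p* = €36 and q* = 233.
With a per-unit subsidy paid to buyers, each effectively pays p − 4.5, so demand becomes qd = 287 − 1.5(p − 4.5).
Solving gives q = 238.4 with buyers paying €32.4 and sellers receiving €36.9 (the €4.5 wedge).
Gain to buyers: €3.6; to sellers: €0.9. (They sum to €4.5.)

Buyers gain €3.6 per ticket; sellers gain €0.9 per ticket.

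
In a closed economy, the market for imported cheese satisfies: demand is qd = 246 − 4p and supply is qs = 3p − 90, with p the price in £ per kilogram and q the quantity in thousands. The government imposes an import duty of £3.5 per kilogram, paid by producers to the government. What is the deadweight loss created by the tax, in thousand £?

Deadweight loss = £10.5 thousand.

Without the tax, 246 − 4p = 3p − 90 gives 7p = 336, so p* = £48 and q* = 54.
With the tax collected from producers, supply shifts: qs = 3(p − 3.5) − 90.
Solving gives q = 48 with buyers paying £49.5 and producers receiving £46 (the £3.5 wedge).
Quantity falls by |ΔQ| = |54 − 48| = 6.
DWL = ½ · t · |ΔQ| = ½ · 3.5 · 6 = £10.5.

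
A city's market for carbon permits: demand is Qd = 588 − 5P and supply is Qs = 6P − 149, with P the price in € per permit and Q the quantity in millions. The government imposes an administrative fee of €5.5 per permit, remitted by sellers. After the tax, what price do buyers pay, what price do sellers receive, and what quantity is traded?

Before the tax: set 588 − 5P = 6P − 149 → P* = €67, Q* = 253.
With the tax collected from sellers, supply shifts: Qs = 6(P − 5.5) − 149.
Solving gives Q = 238 with buyers paying €70 and sellers receiving €64.5 (the €5.5 wedge).

Buyers pay €70; sellers receive €64.5; quantity = 238.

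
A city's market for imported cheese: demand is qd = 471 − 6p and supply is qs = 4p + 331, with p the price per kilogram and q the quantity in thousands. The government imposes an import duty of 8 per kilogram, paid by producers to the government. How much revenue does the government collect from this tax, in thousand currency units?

Before the tax: set 471 − 6p = 4p + 331 → p* = 14, q* = 387.
With the tax collected from producers, supply shifts: qs = 4(p − 8) + 331.
Solving gives q = 367.8 with consumers paying 17.2 and producers receiving 9.2 (the 8 wedge).
Revenue = t · Q = 8 · 367.8 = 2942.4.

Tax revenue = 2942.4 thousand.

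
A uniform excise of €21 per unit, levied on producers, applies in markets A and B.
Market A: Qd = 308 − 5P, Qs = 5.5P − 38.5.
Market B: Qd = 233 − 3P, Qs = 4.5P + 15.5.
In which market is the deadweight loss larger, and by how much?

Market A: pre-tax P* = €33, Q* = 143; post-tax Q = 88; deadweight loss = €577.5.
Market B: pre-tax P* = €29, Q* = 146; post-tax Q = 108.2; deadweight loss = €396.9.
Difference: €577.5 vs €396.9 → market A is larger by €180.6.

Market A, by €180.6.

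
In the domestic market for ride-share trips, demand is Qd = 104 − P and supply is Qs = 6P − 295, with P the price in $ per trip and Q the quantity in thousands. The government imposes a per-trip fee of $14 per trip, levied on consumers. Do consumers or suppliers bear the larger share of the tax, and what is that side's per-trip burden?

Before the tax: set 104 − P = 6P − 295 → P* = $57, Q* = 47.
With the tax collected from consumers, demand (in seller-price terms) shifts: Qd = 104 − (P + 14).
Solving gives Q = 35 with consumers paying $69 and suppliers receiving $55 (the $14 wedge).
Per-trip burden: consumers $12, suppliers $2.
Consumers take the larger share because demand is less price-elastic here (demand slope 1 vs supply slope 6).

Consumers bear the larger share: $12 per trip.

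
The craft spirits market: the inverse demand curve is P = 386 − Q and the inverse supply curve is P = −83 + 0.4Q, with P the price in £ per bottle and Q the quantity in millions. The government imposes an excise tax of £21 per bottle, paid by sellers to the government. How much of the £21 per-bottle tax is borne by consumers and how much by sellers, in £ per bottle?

Consumers bear £15 per bottle; sellers bear £6 per bottle.

Inverting to Q(P) form: Qd = 386 − P; Qs = 2.5P + 207.5.
Without the tax, 386 − P = 2.5P + 207.5 gives 3.5P = 178.5, so P* = £51 and Q* = 335.
With the tax collected from sellers, supply shifts: Qs = 2.5(P − 21) + 207.5.
New equilibrium: consumers pay £66, sellers receive £45, Q = 320. (Wedge: Pb − Ps = 21.)
Burden on consumers: £15; on sellers: £6. (They sum to £21.)
The less price-elastic side of the market bears the larger share of a per-unit tax.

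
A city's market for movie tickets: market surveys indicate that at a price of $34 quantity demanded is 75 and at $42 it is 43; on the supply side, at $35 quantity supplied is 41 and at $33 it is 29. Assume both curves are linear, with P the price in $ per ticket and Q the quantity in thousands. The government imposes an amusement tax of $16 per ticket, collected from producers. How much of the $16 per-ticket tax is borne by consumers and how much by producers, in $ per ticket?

Demand slope: (43 − 75)/(42 − 34) = -4, so Qd = 211 − 4P.
Supply slope: (29 − 41)/(33 − 35) = 6, so Qs = 6P − 169.
Without the tax, 211 − 4P = 6P − 169 gives 10P = 380, so P* = $38 and Q* = 59.
With the tax collected from producers, supply shifts: Qs = 6(P − 16) − 169.
New equilibrium: consumers pay $47.6, producers receive $31.6, Q = 20.6. (Wedge: Pb − Ps = 16.)
Burden on consumers: $9.6; on producers: $6.4. (They sum to $16.)
The less price-elastic side of the market bears the larger share of a per-unit tax.

Consumers bear $9.6 per ticket; producers bear $6.4 per ticket.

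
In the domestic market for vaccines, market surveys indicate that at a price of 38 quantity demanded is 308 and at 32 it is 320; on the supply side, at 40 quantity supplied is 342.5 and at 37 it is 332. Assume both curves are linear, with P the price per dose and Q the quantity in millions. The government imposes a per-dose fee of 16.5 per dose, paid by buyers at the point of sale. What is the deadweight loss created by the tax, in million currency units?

Deadweight loss = 173.25 million.

Demand slope: (320 − 308)/(32 − 38) = -2, so Qd = 384 − 2P.
Supply slope: (332 − 342.5)/(37 − 40) = 3.5, so Qs = 3.5P + 202.5.
Before the tax: set 384 − 2P = 3.5P + 202.5 → P* = 33, Q* = 318.
With the tax collected from buyers, demand (in seller-price terms) shifts: Qd = 384 − 2(P + 16.5).
New equilibrium: buyers pay 43.5, producers receive 27, Q = 297. (Wedge: Pb − Ps = 16.5.)
Quantity falls by |ΔQ| = |318 − 297| = 21.
DWL = ½ · t · |ΔQ| = ½ · 16.5 · 21 = 173.25.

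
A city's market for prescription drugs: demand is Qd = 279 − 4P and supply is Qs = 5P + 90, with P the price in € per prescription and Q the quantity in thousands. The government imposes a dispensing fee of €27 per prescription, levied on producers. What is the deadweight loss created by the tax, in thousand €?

Before the tax: set 279 − 4P = 5P + 90 → P* = €21, Q* = 195.
With the tax collected from producers, supply shifts: Qs = 5(P − 27) + 90.
Solving gives Q = 135 with consumers paying €36 and producers receiving €9 (the €27 wedge).
Quantity falls by |ΔQ| = |195 − 135| = 60.
DWL = ½ · t · |ΔQ| = ½ · 27 · 60 = €810.

Deadweight loss = €810 thousand.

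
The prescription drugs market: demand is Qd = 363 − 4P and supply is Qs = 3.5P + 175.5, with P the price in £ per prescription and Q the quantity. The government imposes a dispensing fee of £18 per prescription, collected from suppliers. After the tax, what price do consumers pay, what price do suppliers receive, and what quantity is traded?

Before the tax: set 363 − 4P = 3.5P + 175.5 → P* = £25, Q* = 263.
With the tax collected from suppliers, supply shifts: Qs = 3.5(P − 18) + 175.5.
Solving gives Q = 229.4 with consumers paying £33.4 and suppliers receiving £15.4 (the £18 wedge).
The less price-elastic side of the market bears the larger share of a per-unit tax.

Consumers pay £33.4; suppliers receive £15.4; quantity = 229.4.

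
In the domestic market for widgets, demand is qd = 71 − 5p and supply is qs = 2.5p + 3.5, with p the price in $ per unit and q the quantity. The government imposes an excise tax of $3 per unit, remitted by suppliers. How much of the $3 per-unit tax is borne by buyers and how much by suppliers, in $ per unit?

Buyers bear $1 per unit; suppliers bear $2 per unit.

Without the tax, 71 − 5p = 2.5p + 3.5 gives 7.5p = 67.5, so p* = $9 and q* = 26.
With the tax collected from suppliers, supply shifts: qs = 2.5(p − 3) + 3.5.
Solving gives q = 21 with buyers paying $10 and suppliers receiving $7 (the $3 wedge).
Burden on buyers: $1; on suppliers: $2. (They sum to $3.)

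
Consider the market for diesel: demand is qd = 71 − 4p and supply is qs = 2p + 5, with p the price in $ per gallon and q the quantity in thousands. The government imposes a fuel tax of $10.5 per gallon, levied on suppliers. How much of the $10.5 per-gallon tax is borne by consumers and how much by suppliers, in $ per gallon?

Before the tax: set 71 − 4p = 2p + 5 → p* = $11, q* = 27.
With the tax collected from suppliers, supply shifts: qs = 2(p − 10.5) + 5.
Solving gives q = 13 with consumers paying $14.5 and suppliers receiving $4 (the $10.5 wedge).
Burden on consumers: $3.5; on suppliers: $7. (They sum to $10.5.)
The less price-elastic side of the market bears the larger share of a per-unit tax.

Consumers bear $3.5 per gallon; suppliers bear $7 per gallon.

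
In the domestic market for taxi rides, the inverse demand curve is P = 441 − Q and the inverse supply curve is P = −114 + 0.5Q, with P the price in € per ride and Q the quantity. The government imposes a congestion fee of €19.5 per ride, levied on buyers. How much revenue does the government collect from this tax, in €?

Tax revenue = €6961.5.

Rewrite in direct form: Qd = 441 − P and Qs = 2P + 228.
Without the tax, 441 − P = 2P + 228 gives 3P = 213, so P* = €71 and Q* = 370.
With the tax collected from buyers, demand (in seller-price terms) shifts: Qd = 441 − (P + 19.5).
Solving gives Q = 357 with buyers paying €84 and sellers receiving €64.5 (the €19.5 wedge).
Revenue = t · Q = 19.5 · 357 = €6961.5.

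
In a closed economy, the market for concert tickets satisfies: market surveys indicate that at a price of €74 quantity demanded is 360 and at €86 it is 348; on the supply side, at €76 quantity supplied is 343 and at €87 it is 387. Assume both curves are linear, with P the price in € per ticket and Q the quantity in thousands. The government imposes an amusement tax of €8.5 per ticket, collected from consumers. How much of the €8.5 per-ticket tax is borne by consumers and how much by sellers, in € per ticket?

Demand slope: (348 − 360)/(86 − 74) = -1, so Qd = 434 − P.
Supply slope: (387 − 343)/(87 − 76) = 4, so Qs = 4P + 39.
Without the tax, 434 − P = 4P + 39 gives 5P = 395, so P* = €79 and Q* = 355.
With the tax collected from consumers, demand (in seller-price terms) shifts: Qd = 434 − (P + 8.5).
New equilibrium: consumers pay €85.8, sellers receive €77.3, Q = 348.2. (Wedge: Pb − Ps = 8.5.)
Burden on consumers: €6.8; on sellers: €1.7. (They sum to €8.5.)

Consumers bear €6.8 per ticket; sellers bear €1.7 per ticket.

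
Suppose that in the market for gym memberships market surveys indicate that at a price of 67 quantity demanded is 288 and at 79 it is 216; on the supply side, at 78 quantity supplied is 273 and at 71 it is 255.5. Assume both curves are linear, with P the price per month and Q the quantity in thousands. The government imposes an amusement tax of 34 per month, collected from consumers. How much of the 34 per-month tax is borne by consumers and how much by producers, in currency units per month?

Consumers bear 10 per month; producers bear 24 per month.

Demand slope: (216 − 288)/(79 − 67) = -6, so Qd = 690 − 6P.
Supply slope: (255.5 − 273)/(71 − 78) = 2.5, so Qs = 2.5P + 78.
Before the tax: set 690 − 6P = 2.5P + 78 → P* = 72, Q* = 258.
With the tax collected from consumers, demand (in seller-price terms) shifts: Qd = 690 − 6(P + 34).
Solving gives Q = 198 with consumers paying 82 and producers receiving 48 (the 34 wedge).
Burden on consumers: 10; on producers: 24. (They sum to 34.)
The less price-elastic side of the market bears the larger share of a per-unit tax.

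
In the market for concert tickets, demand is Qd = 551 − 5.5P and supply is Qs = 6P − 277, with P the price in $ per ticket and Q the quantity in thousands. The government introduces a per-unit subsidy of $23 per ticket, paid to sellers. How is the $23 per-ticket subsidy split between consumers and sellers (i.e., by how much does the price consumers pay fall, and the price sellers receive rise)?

Without the subsidy, 551 − 5.5P = 6P − 277 gives 11.5P = 828, so P* = $72 and Q* = 155.
With a per-unit subsidy paid to sellers, each receives P + 23 per unit sold, so supply becomes Qs = 6(P + 23) − 277.
New equilibrium: consumers pay $60, sellers receive $83, Q = 221. (Wedge: Pb − Ps = −23.)
Gain to consumers: $12; to sellers: $11. (They sum to $23.)

Consumers gain $12 per ticket; sellers gain $11 per ticket.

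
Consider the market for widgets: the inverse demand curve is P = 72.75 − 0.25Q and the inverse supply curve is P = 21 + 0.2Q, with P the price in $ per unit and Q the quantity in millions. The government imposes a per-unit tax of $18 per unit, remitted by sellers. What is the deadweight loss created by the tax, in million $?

Deadweight loss = $360 million.

Rewrite in direct form: Qd = 291 − 4P and Qs = 5P − 105.
Before the tax: set 291 − 4P = 5P − 105 → P* = $44, Q* = 115.
With the tax collected from sellers, supply shifts: Qs = 5(P − 18) − 105.
Solving gives Q = 75 with consumers paying $54 and sellers receiving $36 (the $18 wedge).
Quantity falls by |ΔQ| = |115 − 75| = 40.
DWL = ½ · t · |ΔQ| = ½ · 18 · 40 = $360.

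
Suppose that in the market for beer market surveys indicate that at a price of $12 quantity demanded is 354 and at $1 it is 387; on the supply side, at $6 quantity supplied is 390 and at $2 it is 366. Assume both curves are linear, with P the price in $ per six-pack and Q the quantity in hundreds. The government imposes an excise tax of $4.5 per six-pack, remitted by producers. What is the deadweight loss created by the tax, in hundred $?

Demand slope: (387 − 354)/(1 − 12) = -3, so Qd = 390 − 3P.
Supply slope: (366 − 390)/(2 − 6) = 6, so Qs = 6P + 354.
Without the tax, 390 − 3P = 6P + 354 gives 9P = 36, so P* = $4 and Q* = 378.
With the tax collected from producers, supply shifts: Qs = 6(P − 4.5) + 354.
Solving gives Q = 369 with consumers paying $7 and producers receiving $2.5 (the $4.5 wedge).
Quantity falls by |ΔQ| = |378 − 369| = 9.
DWL = ½ · t · |ΔQ| = ½ · 4.5 · 9 = $20.25.

Deadweight loss = $20.25 hundred.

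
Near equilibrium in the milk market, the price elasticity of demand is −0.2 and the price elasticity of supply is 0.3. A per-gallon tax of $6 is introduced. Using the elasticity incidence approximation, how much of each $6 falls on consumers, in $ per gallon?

Consumers bear ≈ $3.6 per gallon.

Incidence ratio: consumers' share ≈ εs / (εs + |εd|) = 0.3 / (0.3 + 0.2) = 0.6.
So consumers bear ≈ 0.6 × $6 = $3.6; sellers bear $2.4.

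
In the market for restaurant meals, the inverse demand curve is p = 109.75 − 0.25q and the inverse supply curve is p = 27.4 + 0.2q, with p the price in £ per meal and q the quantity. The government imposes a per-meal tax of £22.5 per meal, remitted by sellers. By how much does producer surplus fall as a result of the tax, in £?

Inverting to q(p) form: qd = 439 − 4p; qs = 5p − 137.
Before the tax: set 439 − 4p = 5p − 137 → p* = £64, q* = 183.
With the tax collected from sellers, supply shifts: qs = 5(p − 22.5) − 137.
Solving gives q = 133 with buyers paying £76.5 and sellers receiving £54 (the £22.5 wedge).
ΔPS is the trapezoid between Q = 133 and Q = 183 of height £10: ½ · (183 + 133) · 10 = £1580.

Producer surplus falls by £1580.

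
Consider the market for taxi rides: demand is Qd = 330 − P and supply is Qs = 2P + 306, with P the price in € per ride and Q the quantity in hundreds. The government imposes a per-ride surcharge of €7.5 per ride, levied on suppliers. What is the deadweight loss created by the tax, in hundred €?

Deadweight loss = €18.75 hundred.

Before the tax: set 330 − P = 2P + 306 → P* = €8, Q* = 322.
With the tax collected from suppliers, supply shifts: Qs = 2(P − 7.5) + 306.
Solving gives Q = 317 with buyers paying €13 and suppliers receiving €5.5 (the €7.5 wedge).
Quantity falls by |ΔQ| = |322 − 317| = 5.
DWL = ½ · t · |ΔQ| = ½ · 7.5 · 5 = €18.75.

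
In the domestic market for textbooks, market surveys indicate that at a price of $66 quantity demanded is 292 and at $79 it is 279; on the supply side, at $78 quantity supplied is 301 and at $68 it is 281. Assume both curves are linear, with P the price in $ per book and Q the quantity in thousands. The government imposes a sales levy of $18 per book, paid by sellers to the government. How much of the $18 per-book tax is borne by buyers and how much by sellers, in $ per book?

Buyers bear $12 per book; sellers bear $6 per book.

Demand slope: (279 − 292)/(79 − 66) = -1, so Qd = 358 − P.
Supply slope: (281 − 301)/(68 − 78) = 2, so Qs = 2P + 145.
Without the tax, 358 − P = 2P + 145 gives 3P = 213, so P* = $71 and Q* = 287.
With the tax collected from sellers, supply shifts: Qs = 2(P − 18) + 145.
New equilibrium: buyers pay $83, sellers receive $65, Q = 275. (Wedge: Pb − Ps = 18.)
Burden on buyers: $12; on sellers: $6. (They sum to $18.)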